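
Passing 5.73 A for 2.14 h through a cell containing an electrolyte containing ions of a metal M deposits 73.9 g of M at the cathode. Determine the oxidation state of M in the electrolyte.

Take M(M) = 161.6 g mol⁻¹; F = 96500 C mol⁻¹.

Q = I·t = 5.730 A × 7704.0 s = 44140 C, so n(e⁻) = 44140/96500 = 0.4574 mol.
n(M) deposited = 73.9 / 161.6 = 0.4573 mol.
Electrons per atom = n(e⁻)/n(M) = 0.4574 / 0.4573 = 1.00 ≈ 1, so the ion is M⁺.

+1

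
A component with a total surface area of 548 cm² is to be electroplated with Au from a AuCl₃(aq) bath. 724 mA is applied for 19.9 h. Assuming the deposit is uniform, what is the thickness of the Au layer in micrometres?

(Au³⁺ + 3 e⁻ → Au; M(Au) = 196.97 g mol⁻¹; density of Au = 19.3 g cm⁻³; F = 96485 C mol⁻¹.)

33.4 μm

Q = I·t = 0.7240 × 71640 = 51870 C; n(e⁻) = 0.5376 mol.
n(Au) = n(e⁻)/3 = 0.1792 mol, so m = 0.1792 × 196.97 = 35.29 g.
Volume = m/ρ = 35.29 / 19.3 = 1.829 cm³.
Thickness = V/A = 1.829 / 548 = 0.00334 cm = 33.4 μm.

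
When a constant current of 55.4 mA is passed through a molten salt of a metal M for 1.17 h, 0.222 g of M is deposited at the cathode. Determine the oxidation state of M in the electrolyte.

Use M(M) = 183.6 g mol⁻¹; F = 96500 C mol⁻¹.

+2

Q = I·t = 0.05540 A × 4212.0 s = 233.3 C, so n(e⁻) = 233.3/96500 = 0.002418 mol.
n(M) deposited = 0.222 / 183.6 = 0.001209 mol.
Electrons per atom = n(e⁻)/n(M) = 0.002418 / 0.001209 = 2.00 ≈ 2, so the ion is M²⁺.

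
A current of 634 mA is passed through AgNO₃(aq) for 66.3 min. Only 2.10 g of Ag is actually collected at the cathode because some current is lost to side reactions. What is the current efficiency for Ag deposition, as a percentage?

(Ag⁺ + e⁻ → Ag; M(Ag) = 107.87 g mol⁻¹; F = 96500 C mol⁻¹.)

Q = I·t = 0.6340 × 3978.0 = 2522 C; n(e⁻) = 2522/96500 = 0.02614 mol.
Theoretical n(Ag) = n(e⁻)/1 = 0.02614 mol, i.e. m_theo = 0.02614 × 107.87 = 2.819 g.
Efficiency = m_actual / m_theo = 2.10 / 2.819 = 74.5 %.

74.5 %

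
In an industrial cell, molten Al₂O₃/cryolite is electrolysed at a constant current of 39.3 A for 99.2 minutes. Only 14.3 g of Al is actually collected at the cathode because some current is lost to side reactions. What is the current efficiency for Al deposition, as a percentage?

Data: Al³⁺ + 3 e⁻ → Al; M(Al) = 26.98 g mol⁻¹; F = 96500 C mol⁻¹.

65.6 %

Q = I·t = 39.30 × 5952.0 = 233900 C; n(e⁻) = 233900/96500 = 2.424 mol.
Theoretical n(Al) = n(e⁻)/3 = 0.8080 mol, i.e. m_theo = 0.8080 × 26.98 = 21.80 g.
Efficiency = m_actual / m_theo = 14.3 / 21.80 = 65.6 %.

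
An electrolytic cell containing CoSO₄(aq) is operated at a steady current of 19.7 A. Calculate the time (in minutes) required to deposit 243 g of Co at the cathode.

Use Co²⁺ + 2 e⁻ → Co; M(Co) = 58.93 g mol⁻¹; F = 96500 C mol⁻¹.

n(Co) = m/M = 243 / 58.93 = 4.124 mol.
Each Co atom requires 2 electrons, so n(e⁻) = 2 × 4.124 = 8.247 mol.
Q = n(e⁻)·F = 8.247 × 96500 = 795800 C.
t = Q/I = 795800 / 19.70 A = 40400 s = 673 min.

673 min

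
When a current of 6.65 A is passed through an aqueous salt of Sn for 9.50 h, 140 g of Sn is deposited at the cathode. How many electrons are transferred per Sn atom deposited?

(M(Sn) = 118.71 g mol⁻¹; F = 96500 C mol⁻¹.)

2

Q = I·t = 6.650 A × 34200 s = 227400 C, so n(e⁻) = 227400/96500 = 2.357 mol.
n(Sn) deposited = 140 / 118.71 = 1.179 mol.
Electrons per atom = n(e⁻)/n(Sn) = 2.357 / 1.179 = 2.00 ≈ 2, so the ion is Sn²⁺.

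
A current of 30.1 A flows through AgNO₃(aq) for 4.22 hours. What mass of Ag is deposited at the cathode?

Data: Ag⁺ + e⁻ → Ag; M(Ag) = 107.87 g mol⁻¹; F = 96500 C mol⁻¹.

511 g

Q = I·t = 30.10 A × 15192 s = 457300 C.
n(e⁻) = Q/F = 457300 / 96500 = 4.739 mol.
Ag⁺ + e⁻ → Ag, so n(Ag) = n(e⁻)/1 = 4.739 mol.
m = n·M = 4.739 × 107.87 = 511 g.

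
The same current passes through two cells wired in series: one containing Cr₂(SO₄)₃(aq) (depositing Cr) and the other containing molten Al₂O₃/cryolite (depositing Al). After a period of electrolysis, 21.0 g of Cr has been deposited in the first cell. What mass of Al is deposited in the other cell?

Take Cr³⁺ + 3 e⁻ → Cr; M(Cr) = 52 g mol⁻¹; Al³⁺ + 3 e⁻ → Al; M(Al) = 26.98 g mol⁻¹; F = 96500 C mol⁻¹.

10.9 g

n(Cr) = 21.0 / 52 = 0.4038 mol.
Since Cr³⁺ + 3 e⁻ → Cr, n(e⁻) passed = 3 × 0.4038 = 1.212 mol.
Cells in series carry the same charge, so the same 1.212 mol of electrons passes through cell 2.
Al³⁺ + 3 e⁻ → Al, so n(Al) = 1.212 / 3 = 0.4038 mol.
m(Al) = 0.4038 × 26.98 = 10.9 g.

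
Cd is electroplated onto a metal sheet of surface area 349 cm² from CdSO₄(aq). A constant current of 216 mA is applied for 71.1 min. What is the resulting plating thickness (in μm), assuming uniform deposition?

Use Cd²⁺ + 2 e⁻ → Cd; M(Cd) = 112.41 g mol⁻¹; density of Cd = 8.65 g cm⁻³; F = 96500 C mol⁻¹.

Q = I·t = 0.2160 × 4266.0 = 921.5 C; n(e⁻) = 0.009549 mol.
n(Cd) = n(e⁻)/2 = 0.004774 mol, so m = 0.004774 × 112.41 = 0.5367 g.
Volume = m/ρ = 0.5367 / 8.65 = 0.06204 cm³.
Thickness = V/A = 0.06204 / 349 = 1.78 × 10⁻⁴ cm = 1.78 μm.

1.78 μm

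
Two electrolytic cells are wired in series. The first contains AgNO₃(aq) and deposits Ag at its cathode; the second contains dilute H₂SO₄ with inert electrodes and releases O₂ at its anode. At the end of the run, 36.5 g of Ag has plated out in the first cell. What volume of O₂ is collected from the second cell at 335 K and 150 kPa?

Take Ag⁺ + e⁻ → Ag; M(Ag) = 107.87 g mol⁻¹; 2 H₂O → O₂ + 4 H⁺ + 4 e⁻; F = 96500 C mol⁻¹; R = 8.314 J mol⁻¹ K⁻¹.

1.57 L

n(Ag) = 36.5 / 107.87 = 0.3384 mol, so n(e⁻) = 1 × 0.3384 = 0.3384 mol.
The cells are in series, so the same 0.3384 mol of electrons passes through the second cell.
2 H₂O → O₂ + 4 H⁺ + 4 e⁻ — 4 mol e⁻ per mol O₂, so n(O₂) = 0.3384/4 = 0.08459 mol.
V = nRT/P = (0.08459 × 8.314 × 335) / (150 × 10³) = 0.00157 m³ = 1.57 L.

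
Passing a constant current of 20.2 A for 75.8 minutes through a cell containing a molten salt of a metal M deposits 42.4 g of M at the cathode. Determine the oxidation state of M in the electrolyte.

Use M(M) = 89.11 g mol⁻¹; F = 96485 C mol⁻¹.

+2

Q = I·t = 20.20 A × 4548.0 s = 91870 C, so n(e⁻) = 91870/96485 = 0.9522 mol.
n(M) deposited = 42.4 / 89.11 = 0.4758 mol.
Electrons per atom = n(e⁻)/n(M) = 0.9522 / 0.4758 = 2.00 ≈ 2, so the ion is M²⁺.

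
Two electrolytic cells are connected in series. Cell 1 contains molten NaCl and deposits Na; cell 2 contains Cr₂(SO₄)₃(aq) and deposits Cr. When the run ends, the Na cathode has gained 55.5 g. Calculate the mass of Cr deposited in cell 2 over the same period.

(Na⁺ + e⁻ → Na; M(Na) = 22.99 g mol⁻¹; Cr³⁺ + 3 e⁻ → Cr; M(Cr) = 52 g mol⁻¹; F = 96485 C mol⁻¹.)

41.8 g

n(Na) = 55.5 / 22.99 = 2.414 mol.
Since Na⁺ + e⁻ → Na, n(e⁻) passed = 1 × 2.414 = 2.414 mol.
Cells in series carry the same charge, so the same 2.414 mol of electrons passes through cell 2.
Cr³⁺ + 3 e⁻ → Cr, so n(Cr) = 2.414 / 3 = 0.8047 mol.
m(Cr) = 0.8047 × 52 = 41.8 g.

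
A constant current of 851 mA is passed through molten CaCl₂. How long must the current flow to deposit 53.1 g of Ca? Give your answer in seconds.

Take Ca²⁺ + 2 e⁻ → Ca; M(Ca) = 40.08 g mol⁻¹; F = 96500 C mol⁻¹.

3.00 × 10⁵ s

n(Ca) = m/M = 53.1 / 40.08 = 1.325 mol.
Each Ca atom requires 2 electrons, so n(e⁻) = 2 × 1.325 = 2.650 mol.
Q = n(e⁻)·F = 2.650 × 96500 = 255700 C.
t = Q/I = 255700 / 0.8510 A = 300500 s.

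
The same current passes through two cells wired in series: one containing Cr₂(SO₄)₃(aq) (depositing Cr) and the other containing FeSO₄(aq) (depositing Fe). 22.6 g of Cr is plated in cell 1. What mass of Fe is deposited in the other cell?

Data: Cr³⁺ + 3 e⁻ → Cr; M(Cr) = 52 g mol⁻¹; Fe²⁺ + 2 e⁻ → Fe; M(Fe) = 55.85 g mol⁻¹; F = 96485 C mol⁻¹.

36.4 g

n(Cr) = 22.6 / 52 = 0.4346 mol.
Since Cr³⁺ + 3 e⁻ → Cr, n(e⁻) passed = 3 × 0.4346 = 1.304 mol.
Cells in series carry the same charge, so the same 1.304 mol of electrons passes through cell 2.
Fe²⁺ + 2 e⁻ → Fe, so n(Fe) = 1.304 / 2 = 0.6519 mol.
m(Fe) = 0.6519 × 55.85 = 36.4 g.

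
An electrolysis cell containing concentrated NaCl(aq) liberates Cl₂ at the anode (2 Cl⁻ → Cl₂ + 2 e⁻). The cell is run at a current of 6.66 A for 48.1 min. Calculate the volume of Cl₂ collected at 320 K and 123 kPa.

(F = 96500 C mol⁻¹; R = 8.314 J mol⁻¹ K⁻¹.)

Q = I·t = 6.660 A × 2886.0 s = 19220 C.
n(e⁻) = Q/F = 19220 / 96500 = 0.1992 mol.
2 electrons are transferred per Cl₂ molecule, so n(Cl₂) = 0.1992 / 2 = 0.09959 mol.
V = nRT/P = (0.09959 × 8.314 × 320) / (123 × 10³ Pa) = 0.00215 m³ = 2.15 L.

2.15 L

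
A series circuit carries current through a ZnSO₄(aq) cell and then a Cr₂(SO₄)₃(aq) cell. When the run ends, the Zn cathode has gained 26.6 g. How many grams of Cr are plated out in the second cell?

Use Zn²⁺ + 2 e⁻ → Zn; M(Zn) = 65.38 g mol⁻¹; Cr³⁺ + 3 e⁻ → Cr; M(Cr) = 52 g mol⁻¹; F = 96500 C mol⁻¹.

14.1 g

n(Zn) = 26.6 / 65.38 = 0.4069 mol.
Since Zn²⁺ + 2 e⁻ → Zn, n(e⁻) passed = 2 × 0.4069 = 0.8137 mol.
Cells in series carry the same charge, so the same 0.8137 mol of electrons passes through cell 2.
Cr³⁺ + 3 e⁻ → Cr, so n(Cr) = 0.8137 / 3 = 0.2712 mol.
m(Cr) = 0.2712 × 52 = 14.1 g.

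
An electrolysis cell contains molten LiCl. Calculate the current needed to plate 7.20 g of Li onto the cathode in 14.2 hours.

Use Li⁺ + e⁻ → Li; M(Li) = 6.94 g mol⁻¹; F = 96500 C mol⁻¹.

1.96 A

n(Li) = 7.20 / 6.94 = 1.037 mol.
n(e⁻) = 1 × 1.037 = 1.037 mol.
Q = n(e⁻)·F = 1.037 × 96500 = 100100 C.
I = Q/t = 100100 / 51120 s = 1.96 A.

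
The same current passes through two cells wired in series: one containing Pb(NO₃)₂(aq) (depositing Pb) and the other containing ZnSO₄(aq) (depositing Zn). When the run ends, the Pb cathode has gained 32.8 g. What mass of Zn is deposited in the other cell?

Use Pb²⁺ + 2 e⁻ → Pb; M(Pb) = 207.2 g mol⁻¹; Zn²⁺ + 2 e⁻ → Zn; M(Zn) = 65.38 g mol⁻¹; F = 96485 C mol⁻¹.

n(Pb) = 32.8 / 207.2 = 0.1583 mol.
Since Pb²⁺ + 2 e⁻ → Pb, n(e⁻) passed = 2 × 0.1583 = 0.3166 mol.
Cells in series carry the same charge, so the same 0.3166 mol of electrons passes through cell 2.
Zn²⁺ + 2 e⁻ → Zn, so n(Zn) = 0.3166 / 2 = 0.1583 mol.
m(Zn) = 0.1583 × 65.38 = 10.3 g.

10.3 g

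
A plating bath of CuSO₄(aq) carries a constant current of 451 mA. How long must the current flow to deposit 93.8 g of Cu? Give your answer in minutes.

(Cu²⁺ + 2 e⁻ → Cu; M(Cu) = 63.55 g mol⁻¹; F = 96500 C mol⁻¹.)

n(Cu) = m/M = 93.8 / 63.55 = 1.476 mol.
Each Cu atom requires 2 electrons, so n(e⁻) = 2 × 1.476 = 2.952 mol.
Q = n(e⁻)·F = 2.952 × 96500 = 284900 C.
t = Q/I = 284900 / 0.4510 A = 631600 s = 10500 min.

10500 min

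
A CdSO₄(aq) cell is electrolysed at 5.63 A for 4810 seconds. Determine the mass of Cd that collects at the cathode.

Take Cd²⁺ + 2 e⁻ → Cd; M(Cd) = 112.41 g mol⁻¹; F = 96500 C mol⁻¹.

Q = I·t = 5.630 A × 4810.0 s = 27080 C.
n(e⁻) = Q/F = 27080 / 96500 = 0.2806 mol.
Cd²⁺ + 2 e⁻ → Cd, so n(Cd) = n(e⁻)/2 = 0.1403 mol.
m = n·M = 0.1403 × 112.41 = 15.8 g.

15.8 g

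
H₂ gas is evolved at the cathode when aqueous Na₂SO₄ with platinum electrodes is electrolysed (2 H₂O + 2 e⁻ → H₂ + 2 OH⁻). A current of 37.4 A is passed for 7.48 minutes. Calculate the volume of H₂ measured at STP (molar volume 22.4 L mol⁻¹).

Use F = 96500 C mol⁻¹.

Q = I·t = 37.40 A × 448.80 s = 16790 C.
n(e⁻) = Q/F = 16790 / 96500 = 0.1739 mol.
2 electrons are transferred per H₂ molecule, so n(H₂) = 0.1739 / 2 = 0.08697 mol.
V = n × V_m = 0.08697 × 22.4 = 1.95 L.

1.95 L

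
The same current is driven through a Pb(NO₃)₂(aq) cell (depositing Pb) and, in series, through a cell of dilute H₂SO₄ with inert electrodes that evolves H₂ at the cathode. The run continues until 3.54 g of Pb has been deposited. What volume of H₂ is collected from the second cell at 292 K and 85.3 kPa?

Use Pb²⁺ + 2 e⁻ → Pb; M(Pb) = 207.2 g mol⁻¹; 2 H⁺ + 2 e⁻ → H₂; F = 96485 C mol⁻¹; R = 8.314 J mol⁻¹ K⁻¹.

0.486 L

n(Pb) = 3.54 / 207.2 = 0.01708 mol, so n(e⁻) = 2 × 0.01708 = 0.03417 mol.
The cells are in series, so the same 0.03417 mol of electrons passes through the second cell.
2 H⁺ + 2 e⁻ → H₂ — 2 mol e⁻ per mol H₂, so n(H₂) = 0.03417/2 = 0.01708 mol.
V = nRT/P = (0.01708 × 8.314 × 292) / (85.3 × 10³) = 4.86 × 10⁻⁴ m³ = 0.486 L.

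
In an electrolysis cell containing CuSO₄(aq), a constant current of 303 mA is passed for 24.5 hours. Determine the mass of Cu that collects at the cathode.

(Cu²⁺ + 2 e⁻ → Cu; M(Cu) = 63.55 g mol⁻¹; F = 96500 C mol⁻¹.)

Q = I·t = 0.3030 A × 88200 s = 26720 C.
n(e⁻) = Q/F = 26720 / 96500 = 0.2769 mol.
Cu²⁺ + 2 e⁻ → Cu, so n(Cu) = n(e⁻)/2 = 0.1385 mol.
m = n·M = 0.1385 × 63.55 = 8.80 g.

8.80 g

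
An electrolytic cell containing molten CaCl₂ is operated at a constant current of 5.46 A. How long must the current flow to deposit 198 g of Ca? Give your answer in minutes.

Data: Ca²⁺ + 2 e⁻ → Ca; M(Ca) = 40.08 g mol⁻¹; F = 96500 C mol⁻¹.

n(Ca) = m/M = 198 / 40.08 = 4.940 mol.
Each Ca atom requires 2 electrons, so n(e⁻) = 2 × 4.940 = 9.880 mol.
Q = n(e⁻)·F = 9.880 × 96500 = 953400 C.
t = Q/I = 953400 / 5.460 A = 174600 s = 2910 min.

2910 min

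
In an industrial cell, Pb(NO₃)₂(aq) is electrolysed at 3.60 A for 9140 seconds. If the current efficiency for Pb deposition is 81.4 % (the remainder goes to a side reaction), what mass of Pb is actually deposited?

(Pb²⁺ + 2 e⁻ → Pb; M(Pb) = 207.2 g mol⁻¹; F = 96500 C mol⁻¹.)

Q = I·t = 3.600 × 9140.0 = 32900 C.
n(e⁻) = 32900/96500 = 0.3410 mol; theoretically n(Pb) = 0.3410/2 = 0.1705 mol, m_theo = 35.32 g.
At 81.4 % efficiency, m_actual = 0.814 × 35.32 = 28.8 g.

28.8 g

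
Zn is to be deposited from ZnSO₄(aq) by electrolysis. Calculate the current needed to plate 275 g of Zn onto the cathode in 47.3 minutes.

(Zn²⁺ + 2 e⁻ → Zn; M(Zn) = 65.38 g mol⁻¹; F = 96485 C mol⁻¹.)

286 A

n(Zn) = 275 / 65.38 = 4.206 mol.
n(e⁻) = 2 × 4.206 = 8.412 mol.
Q = n(e⁻)·F = 8.412 × 96485 = 811700 C.
I = Q/t = 811700 / 2838.0 s = 286 A.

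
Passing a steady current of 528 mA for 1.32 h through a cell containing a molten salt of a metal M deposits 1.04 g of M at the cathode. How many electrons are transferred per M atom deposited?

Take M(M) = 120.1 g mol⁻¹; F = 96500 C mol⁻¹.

Q = I·t = 0.5280 A × 4752.0 s = 2509 C, so n(e⁻) = 2509/96500 = 0.02600 mol.
n(M) deposited = 1.04 / 120.1 = 0.008659 mol.
Electrons per atom = n(e⁻)/n(M) = 0.02600 / 0.008659 = 3.00 ≈ 3, so the ion is M³⁺.

3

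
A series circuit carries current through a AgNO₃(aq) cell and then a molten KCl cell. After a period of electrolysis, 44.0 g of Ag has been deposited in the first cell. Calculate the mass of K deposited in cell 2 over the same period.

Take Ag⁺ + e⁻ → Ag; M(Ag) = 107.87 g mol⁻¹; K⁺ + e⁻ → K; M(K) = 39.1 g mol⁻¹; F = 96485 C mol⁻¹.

15.9 g

n(Ag) = 44.0 / 107.87 = 0.4079 mol.
Since Ag⁺ + e⁻ → Ag, n(e⁻) passed = 1 × 0.4079 = 0.4079 mol.
Cells in series carry the same charge, so the same 0.4079 mol of electrons passes through cell 2.
K⁺ + e⁻ → K, so n(K) = 0.4079 / 1 = 0.4079 mol.
m(K) = 0.4079 × 39.1 = 15.9 g.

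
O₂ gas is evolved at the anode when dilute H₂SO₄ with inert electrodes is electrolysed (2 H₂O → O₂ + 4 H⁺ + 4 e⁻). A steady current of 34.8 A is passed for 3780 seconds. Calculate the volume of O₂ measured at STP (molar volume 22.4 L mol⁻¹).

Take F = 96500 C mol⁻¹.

Q = I·t = 34.80 A × 3780.0 s = 131500 C.
n(e⁻) = Q/F = 131500 / 96500 = 1.363 mol.
4 electrons are transferred per O₂ molecule, so n(O₂) = 1.363 / 4 = 0.3408 mol.
V = n × V_m = 0.3408 × 22.4 = 7.63 L.

7.63 L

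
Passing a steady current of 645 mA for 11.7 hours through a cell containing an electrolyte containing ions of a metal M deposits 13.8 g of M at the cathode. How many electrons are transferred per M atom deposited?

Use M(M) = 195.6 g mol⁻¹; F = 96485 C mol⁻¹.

Q = I·t = 0.6450 A × 42120 s = 27170 C, so n(e⁻) = 27170/96485 = 0.2816 mol.
n(M) deposited = 13.8 / 195.6 = 0.07055 mol.
Electrons per atom = n(e⁻)/n(M) = 0.2816 / 0.07055 = 3.99 ≈ 4, so the ion is M⁴⁺.

4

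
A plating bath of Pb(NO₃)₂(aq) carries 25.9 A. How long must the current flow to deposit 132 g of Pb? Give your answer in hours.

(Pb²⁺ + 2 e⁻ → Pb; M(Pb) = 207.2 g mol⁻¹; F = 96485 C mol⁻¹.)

n(Pb) = m/M = 132 / 207.2 = 0.6371 mol.
Each Pb atom requires 2 electrons, so n(e⁻) = 2 × 0.6371 = 1.274 mol.
Q = n(e⁻)·F = 1.274 × 96485 = 122900 C.
t = Q/I = 122900 / 25.90 A = 4747 s = 1.32 h.

1.32 h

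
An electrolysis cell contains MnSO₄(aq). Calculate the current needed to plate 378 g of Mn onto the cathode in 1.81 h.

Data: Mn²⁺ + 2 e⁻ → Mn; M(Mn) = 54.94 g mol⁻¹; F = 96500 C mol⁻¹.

n(Mn) = 378 / 54.94 = 6.880 mol.
n(e⁻) = 2 × 6.880 = 13.76 mol.
Q = n(e⁻)·F = 13.76 × 96500 = 1328000 C.
I = Q/t = 1328000 / 6516.0 s = 204 A.

204 A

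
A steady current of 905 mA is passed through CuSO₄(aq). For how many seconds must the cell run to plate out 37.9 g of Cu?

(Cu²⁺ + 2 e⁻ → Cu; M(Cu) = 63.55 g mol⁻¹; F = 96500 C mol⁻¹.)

1.27 × 10⁵ s

n(Cu) = m/M = 37.9 / 63.55 = 0.5964 mol.
Each Cu atom requires 2 electrons, so n(e⁻) = 2 × 0.5964 = 1.193 mol.
Q = n(e⁻)·F = 1.193 × 96500 = 115100 C.
t = Q/I = 115100 / 0.9050 A = 127200 s.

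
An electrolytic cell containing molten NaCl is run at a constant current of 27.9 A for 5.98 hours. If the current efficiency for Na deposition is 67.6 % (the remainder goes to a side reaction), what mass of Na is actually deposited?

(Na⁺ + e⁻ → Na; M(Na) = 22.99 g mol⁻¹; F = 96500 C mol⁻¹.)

96.7 g

Q = I·t = 27.90 × 21528 = 600600 C.
n(e⁻) = 600600/96500 = 6.224 mol; theoretically n(Na) = 6.224/1 = 6.224 mol, m_theo = 143.1 g.
At 67.6 % efficiency, m_actual = 0.676 × 143.1 = 96.7 g.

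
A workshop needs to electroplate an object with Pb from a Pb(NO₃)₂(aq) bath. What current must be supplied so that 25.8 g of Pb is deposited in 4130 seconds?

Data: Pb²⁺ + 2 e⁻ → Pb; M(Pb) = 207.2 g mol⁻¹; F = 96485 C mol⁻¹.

5.82 A

n(Pb) = 25.8 / 207.2 = 0.1245 mol.
n(e⁻) = 2 × 0.1245 = 0.2490 mol.
Q = n(e⁻)·F = 0.2490 × 96485 = 24030 C.
I = Q/t = 24030 / 4130.0 s = 5.82 A.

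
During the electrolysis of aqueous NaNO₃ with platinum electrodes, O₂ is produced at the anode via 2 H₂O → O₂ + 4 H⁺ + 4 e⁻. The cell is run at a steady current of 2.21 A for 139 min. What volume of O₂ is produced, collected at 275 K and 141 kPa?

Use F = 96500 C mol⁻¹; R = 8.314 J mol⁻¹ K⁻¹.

Q = I·t = 2.210 A × 8340.0 s = 18430 C.
n(e⁻) = Q/F = 18430 / 96500 = 0.1910 mol.
4 electrons are transferred per O₂ molecule, so n(O₂) = 0.1910 / 4 = 0.04775 mol.
V = nRT/P = (0.04775 × 8.314 × 275) / (141 × 10³ Pa) = 7.74 × 10⁻⁴ m³ = 0.774 L.

0.774 L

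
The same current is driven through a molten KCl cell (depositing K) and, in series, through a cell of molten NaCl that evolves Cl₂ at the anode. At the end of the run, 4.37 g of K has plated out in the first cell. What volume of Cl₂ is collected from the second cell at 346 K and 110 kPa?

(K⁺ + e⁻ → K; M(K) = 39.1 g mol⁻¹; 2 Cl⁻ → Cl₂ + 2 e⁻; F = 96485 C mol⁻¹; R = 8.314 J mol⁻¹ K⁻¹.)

1.46 L

n(K) = 4.37 / 39.1 = 0.1118 mol, so n(e⁻) = 1 × 0.1118 = 0.1118 mol.
The cells are in series, so the same 0.1118 mol of electrons passes through the second cell.
2 Cl⁻ → Cl₂ + 2 e⁻ — 2 mol e⁻ per mol Cl₂, so n(Cl₂) = 0.1118/2 = 0.05588 mol.
V = nRT/P = (0.05588 × 8.314 × 346) / (110 × 10³) = 0.00146 m³ = 1.46 L.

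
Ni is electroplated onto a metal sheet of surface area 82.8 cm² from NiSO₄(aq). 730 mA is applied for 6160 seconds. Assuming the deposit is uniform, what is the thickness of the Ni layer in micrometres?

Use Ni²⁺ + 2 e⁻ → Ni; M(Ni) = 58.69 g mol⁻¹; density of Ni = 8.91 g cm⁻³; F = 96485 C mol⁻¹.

18.5 μm

Q = I·t = 0.7300 × 6160.0 = 4497 C; n(e⁻) = 0.04661 mol.
n(Ni) = n(e⁻)/2 = 0.02330 mol, so m = 0.02330 × 58.69 = 1.368 g.
Volume = m/ρ = 1.368 / 8.91 = 0.1535 cm³.
Thickness = V/A = 0.1535 / 82.8 = 0.00185 cm = 18.5 μm.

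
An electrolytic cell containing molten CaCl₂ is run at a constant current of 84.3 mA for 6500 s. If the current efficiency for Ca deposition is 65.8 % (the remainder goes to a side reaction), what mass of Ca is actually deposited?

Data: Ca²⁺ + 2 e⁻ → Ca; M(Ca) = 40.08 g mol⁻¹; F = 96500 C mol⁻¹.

0.0749 g

Q = I·t = 0.08430 × 6500.0 = 548.0 C.
n(e⁻) = 548.0/96500 = 0.005678 mol; theoretically n(Ca) = 0.005678/2 = 0.002839 mol, m_theo = 0.1138 g.
At 65.8 % efficiency, m_actual = 0.658 × 0.1138 = 0.0749 g.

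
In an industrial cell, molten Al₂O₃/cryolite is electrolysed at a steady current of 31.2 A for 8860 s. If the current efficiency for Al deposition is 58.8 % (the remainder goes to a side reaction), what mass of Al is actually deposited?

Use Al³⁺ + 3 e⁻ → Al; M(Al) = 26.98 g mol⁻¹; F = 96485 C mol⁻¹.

Q = I·t = 31.20 × 8860.0 = 276400 C.
n(e⁻) = 276400/96485 = 2.865 mol; theoretically n(Al) = 2.865/3 = 0.9550 mol, m_theo = 25.77 g.
At 58.8 % efficiency, m_actual = 0.588 × 25.77 = 15.2 g.

15.2 g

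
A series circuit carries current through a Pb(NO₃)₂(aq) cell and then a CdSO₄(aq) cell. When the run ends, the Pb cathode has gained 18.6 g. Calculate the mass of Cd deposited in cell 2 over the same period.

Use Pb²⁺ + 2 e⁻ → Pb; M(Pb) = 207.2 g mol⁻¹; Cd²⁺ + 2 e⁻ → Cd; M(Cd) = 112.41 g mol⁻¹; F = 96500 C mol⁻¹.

10.1 g

n(Pb) = 18.6 / 207.2 = 0.08977 mol.
Since Pb²⁺ + 2 e⁻ → Pb, n(e⁻) passed = 2 × 0.08977 = 0.1795 mol.
Cells in series carry the same charge, so the same 0.1795 mol of electrons passes through cell 2.
Cd²⁺ + 2 e⁻ → Cd, so n(Cd) = 0.1795 / 2 = 0.08977 mol.
m(Cd) = 0.08977 × 112.41 = 10.1 g.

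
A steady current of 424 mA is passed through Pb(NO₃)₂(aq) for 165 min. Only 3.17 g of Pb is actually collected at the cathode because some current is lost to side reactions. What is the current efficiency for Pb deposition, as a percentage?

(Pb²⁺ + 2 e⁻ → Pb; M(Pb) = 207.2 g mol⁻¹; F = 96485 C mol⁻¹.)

70.3 %

Q = I·t = 0.4240 × 9900.0 = 4198 C; n(e⁻) = 4198/96485 = 0.04351 mol.
Theoretical n(Pb) = n(e⁻)/2 = 0.02175 mol, i.e. m_theo = 0.02175 × 207.2 = 4.507 g.
Efficiency = m_actual / m_theo = 3.17 / 4.507 = 70.3 %.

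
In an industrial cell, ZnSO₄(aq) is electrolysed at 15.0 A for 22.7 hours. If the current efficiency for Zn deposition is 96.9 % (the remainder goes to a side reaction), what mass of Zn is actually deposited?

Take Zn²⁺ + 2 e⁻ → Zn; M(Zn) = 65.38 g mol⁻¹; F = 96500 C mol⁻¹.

402 g

Q = I·t = 15.00 × 81720 = 1226000 C.
n(e⁻) = 1226000/96500 = 12.70 mol; theoretically n(Zn) = 12.70/2 = 6.351 mol, m_theo = 415.2 g.
At 96.9 % efficiency, m_actual = 0.969 × 415.2 = 402 g.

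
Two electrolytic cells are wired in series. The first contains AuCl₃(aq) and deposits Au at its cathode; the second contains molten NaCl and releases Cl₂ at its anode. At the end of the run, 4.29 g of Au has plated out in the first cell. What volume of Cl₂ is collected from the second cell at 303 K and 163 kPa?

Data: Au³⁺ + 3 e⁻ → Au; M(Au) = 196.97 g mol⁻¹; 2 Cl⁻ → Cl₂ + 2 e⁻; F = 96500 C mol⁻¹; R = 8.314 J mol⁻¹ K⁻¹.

n(Au) = 4.29 / 196.97 = 0.02178 mol, so n(e⁻) = 3 × 0.02178 = 0.06534 mol.
The cells are in series, so the same 0.06534 mol of electrons passes through the second cell.
2 Cl⁻ → Cl₂ + 2 e⁻ — 2 mol e⁻ per mol Cl₂, so n(Cl₂) = 0.06534/2 = 0.03267 mol.
V = nRT/P = (0.03267 × 8.314 × 303) / (163 × 10³) = 5.05 × 10⁻⁴ m³ = 0.505 L.

0.505 L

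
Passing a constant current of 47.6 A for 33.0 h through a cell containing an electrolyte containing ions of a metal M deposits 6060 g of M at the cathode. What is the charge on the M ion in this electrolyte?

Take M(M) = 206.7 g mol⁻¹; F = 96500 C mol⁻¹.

+2

Q = I·t = 47.60 A × 118800 s = 5655000 C, so n(e⁻) = 5655000/96500 = 58.60 mol.
n(M) deposited = 6060 / 206.7 = 29.32 mol.
Electrons per atom = n(e⁻)/n(M) = 58.60 / 29.32 = 2.00 ≈ 2, so the ion is M²⁺.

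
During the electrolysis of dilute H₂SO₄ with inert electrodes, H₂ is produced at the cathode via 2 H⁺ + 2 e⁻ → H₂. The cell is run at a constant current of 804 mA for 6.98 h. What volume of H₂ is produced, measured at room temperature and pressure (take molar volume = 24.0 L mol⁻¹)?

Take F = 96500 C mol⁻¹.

Q = I·t = 0.8040 A × 25128 s = 20200 C.
n(e⁻) = Q/F = 20200 / 96500 = 0.2094 mol.
2 electrons are transferred per H₂ molecule, so n(H₂) = 0.2094 / 2 = 0.1047 mol.
V = n × V_m = 0.1047 × 24.0 = 2.51 L.

2.51 L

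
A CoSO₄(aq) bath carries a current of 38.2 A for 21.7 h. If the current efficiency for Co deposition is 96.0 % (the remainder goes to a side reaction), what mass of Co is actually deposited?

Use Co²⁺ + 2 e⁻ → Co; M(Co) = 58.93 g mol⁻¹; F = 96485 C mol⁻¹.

Q = I·t = 38.20 × 78120 = 2984000 C.
n(e⁻) = 2984000/96485 = 30.93 mol; theoretically n(Co) = 30.93/2 = 15.46 mol, m_theo = 911.3 g.
At 96.0 % efficiency, m_actual = 0.960 × 911.3 = 875 g.

875 g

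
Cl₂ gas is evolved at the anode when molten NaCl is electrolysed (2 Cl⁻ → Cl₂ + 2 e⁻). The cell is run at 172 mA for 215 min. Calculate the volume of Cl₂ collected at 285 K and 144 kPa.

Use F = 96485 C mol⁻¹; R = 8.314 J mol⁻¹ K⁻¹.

0.189 L

Q = I·t = 0.1720 A × 12900 s = 2219 C.
n(e⁻) = Q/F = 2219 / 96485 = 0.02300 mol.
2 electrons are transferred per Cl₂ molecule, so n(Cl₂) = 0.02300 / 2 = 0.01150 mol.
V = nRT/P = (0.01150 × 8.314 × 285) / (144 × 10³ Pa) = 1.89 × 10⁻⁴ m³ = 0.189 L.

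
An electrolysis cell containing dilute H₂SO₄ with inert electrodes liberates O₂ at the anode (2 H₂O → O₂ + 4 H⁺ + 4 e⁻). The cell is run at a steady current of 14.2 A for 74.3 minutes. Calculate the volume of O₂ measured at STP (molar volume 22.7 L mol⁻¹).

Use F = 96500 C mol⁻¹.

3.72 L

Q = I·t = 14.20 A × 4458.0 s = 63300 C.
n(e⁻) = Q/F = 63300 / 96500 = 0.6560 mol.
4 electrons are transferred per O₂ molecule, so n(O₂) = 0.6560 / 4 = 0.1640 mol.
V = n × V_m = 0.1640 × 22.7 = 3.72 L.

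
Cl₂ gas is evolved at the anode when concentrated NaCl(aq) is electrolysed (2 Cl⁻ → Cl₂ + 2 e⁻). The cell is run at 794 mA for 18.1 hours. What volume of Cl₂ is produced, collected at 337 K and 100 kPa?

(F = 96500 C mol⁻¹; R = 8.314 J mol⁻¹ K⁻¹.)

7.51 L

Q = I·t = 0.7940 A × 65160 s = 51740 C.
n(e⁻) = Q/F = 51740 / 96500 = 0.5361 mol.
2 electrons are transferred per Cl₂ molecule, so n(Cl₂) = 0.5361 / 2 = 0.2681 mol.
V = nRT/P = (0.2681 × 8.314 × 337) / (100 × 10³ Pa) = 0.00751 m³ = 7.51 L.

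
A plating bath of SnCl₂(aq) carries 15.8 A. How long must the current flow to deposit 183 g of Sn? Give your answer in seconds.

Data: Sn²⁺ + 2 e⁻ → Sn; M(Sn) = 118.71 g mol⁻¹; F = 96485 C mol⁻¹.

18800 s

n(Sn) = m/M = 183 / 118.71 = 1.542 mol.
Each Sn atom requires 2 electrons, so n(e⁻) = 2 × 1.542 = 3.083 mol.
Q = n(e⁻)·F = 3.083 × 96485 = 297500 C.
t = Q/I = 297500 / 15.80 A = 18830 s.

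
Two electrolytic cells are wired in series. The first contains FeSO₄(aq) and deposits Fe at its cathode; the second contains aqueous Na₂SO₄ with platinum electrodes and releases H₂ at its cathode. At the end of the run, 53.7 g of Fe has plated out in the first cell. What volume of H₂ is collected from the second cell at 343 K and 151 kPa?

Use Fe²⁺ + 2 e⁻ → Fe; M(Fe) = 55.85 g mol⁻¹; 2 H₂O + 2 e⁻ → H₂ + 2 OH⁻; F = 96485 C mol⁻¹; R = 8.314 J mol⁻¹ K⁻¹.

n(Fe) = 53.7 / 55.85 = 0.9615 mol, so n(e⁻) = 2 × 0.9615 = 1.923 mol.
The cells are in series, so the same 1.923 mol of electrons passes through the second cell.
2 H₂O + 2 e⁻ → H₂ + 2 OH⁻ — 2 mol e⁻ per mol H₂, so n(H₂) = 1.923/2 = 0.9615 mol.
V = nRT/P = (0.9615 × 8.314 × 343) / (151 × 10³) = 0.0182 m³ = 18.2 L.

18.2 L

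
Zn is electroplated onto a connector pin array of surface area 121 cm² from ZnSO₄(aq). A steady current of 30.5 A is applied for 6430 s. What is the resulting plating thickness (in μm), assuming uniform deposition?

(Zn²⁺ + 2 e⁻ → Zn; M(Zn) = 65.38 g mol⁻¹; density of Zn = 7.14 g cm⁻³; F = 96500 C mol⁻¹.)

Q = I·t = 30.50 × 6430.0 = 196100 C; n(e⁻) = 2.032 mol.
n(Zn) = n(e⁻)/2 = 1.016 mol, so m = 1.016 × 65.38 = 66.44 g.
Volume = m/ρ = 66.44 / 7.14 = 9.305 cm³.
Thickness = V/A = 9.305 / 121 = 0.0769 cm = 769 μm.

769 μm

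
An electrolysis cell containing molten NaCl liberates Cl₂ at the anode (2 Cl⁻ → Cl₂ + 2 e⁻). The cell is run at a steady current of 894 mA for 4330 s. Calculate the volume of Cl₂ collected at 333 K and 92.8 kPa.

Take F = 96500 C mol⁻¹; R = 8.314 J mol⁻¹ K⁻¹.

Q = I·t = 0.8940 A × 4330.0 s = 3871 C.
n(e⁻) = Q/F = 3871 / 96500 = 0.04011 mol.
2 electrons are transferred per Cl₂ molecule, so n(Cl₂) = 0.04011 / 2 = 0.02006 mol.
V = nRT/P = (0.02006 × 8.314 × 333) / (92.8 × 10³ Pa) = 5.98 × 10⁻⁴ m³ = 0.598 L.

0.598 L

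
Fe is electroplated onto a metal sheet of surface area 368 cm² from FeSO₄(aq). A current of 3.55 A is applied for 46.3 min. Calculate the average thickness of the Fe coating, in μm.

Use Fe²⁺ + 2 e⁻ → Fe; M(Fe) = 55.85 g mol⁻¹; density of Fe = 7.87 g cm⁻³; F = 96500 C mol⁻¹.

9.85 μm

Q = I·t = 3.550 × 2778.0 = 9862 C; n(e⁻) = 0.1022 mol.
n(Fe) = n(e⁻)/2 = 0.05110 mol, so m = 0.05110 × 55.85 = 2.854 g.
Volume = m/ρ = 2.854 / 7.87 = 0.3626 cm³.
Thickness = V/A = 0.3626 / 368 = 9.85 × 10⁻⁴ cm = 9.85 μm.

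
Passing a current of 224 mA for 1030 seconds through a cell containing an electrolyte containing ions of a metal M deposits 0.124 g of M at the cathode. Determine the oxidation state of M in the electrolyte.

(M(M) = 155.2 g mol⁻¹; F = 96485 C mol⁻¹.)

Q = I·t = 0.2240 A × 1030.0 s = 230.7 C, so n(e⁻) = 230.7/96485 = 0.002391 mol.
n(M) deposited = 0.124 / 155.2 = 0.0007990 mol.
Electrons per atom = n(e⁻)/n(M) = 0.002391 / 0.0007990 = 2.99 ≈ 3, so the ion is M³⁺.

+3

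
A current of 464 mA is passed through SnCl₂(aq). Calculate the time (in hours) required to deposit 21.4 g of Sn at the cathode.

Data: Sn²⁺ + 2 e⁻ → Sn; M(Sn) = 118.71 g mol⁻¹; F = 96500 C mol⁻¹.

20.8 h

n(Sn) = m/M = 21.4 / 118.71 = 0.1803 mol.
Each Sn atom requires 2 electrons, so n(e⁻) = 2 × 0.1803 = 0.3605 mol.
Q = n(e⁻)·F = 0.3605 × 96500 = 34790 C.
t = Q/I = 34790 / 0.4640 A = 74980 s = 20.8 h.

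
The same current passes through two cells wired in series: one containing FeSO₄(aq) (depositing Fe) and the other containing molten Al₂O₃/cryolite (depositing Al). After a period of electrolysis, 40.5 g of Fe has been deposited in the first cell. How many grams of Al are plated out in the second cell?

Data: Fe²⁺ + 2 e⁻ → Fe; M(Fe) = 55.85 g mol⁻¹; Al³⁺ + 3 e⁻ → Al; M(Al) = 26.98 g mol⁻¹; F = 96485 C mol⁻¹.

n(Fe) = 40.5 / 55.85 = 0.7252 mol.
Since Fe²⁺ + 2 e⁻ → Fe, n(e⁻) passed = 2 × 0.7252 = 1.450 mol.
Cells in series carry the same charge, so the same 1.450 mol of electrons passes through cell 2.
Al³⁺ + 3 e⁻ → Al, so n(Al) = 1.450 / 3 = 0.4834 mol.
m(Al) = 0.4834 × 26.98 = 13.0 g.

13.0 g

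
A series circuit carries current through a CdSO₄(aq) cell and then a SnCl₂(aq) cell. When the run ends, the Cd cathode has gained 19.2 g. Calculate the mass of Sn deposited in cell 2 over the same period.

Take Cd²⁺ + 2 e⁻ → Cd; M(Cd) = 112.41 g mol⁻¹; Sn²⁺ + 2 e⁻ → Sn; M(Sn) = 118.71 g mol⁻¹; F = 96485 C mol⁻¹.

n(Cd) = 19.2 / 112.41 = 0.1708 mol.
Since Cd²⁺ + 2 e⁻ → Cd, n(e⁻) passed = 2 × 0.1708 = 0.3416 mol.
Cells in series carry the same charge, so the same 0.3416 mol of electrons passes through cell 2.
Sn²⁺ + 2 e⁻ → Sn, so n(Sn) = 0.3416 / 2 = 0.1708 mol.
m(Sn) = 0.1708 × 118.71 = 20.3 g.

20.3 g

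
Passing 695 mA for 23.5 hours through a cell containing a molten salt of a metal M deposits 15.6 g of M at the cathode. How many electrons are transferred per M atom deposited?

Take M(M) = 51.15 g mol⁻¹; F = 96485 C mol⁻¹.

Q = I·t = 0.6950 A × 84600 s = 58800 C, so n(e⁻) = 58800/96485 = 0.6094 mol.
n(M) deposited = 15.6 / 51.15 = 0.3050 mol.
Electrons per atom = n(e⁻)/n(M) = 0.6094 / 0.3050 = 2.00 ≈ 2, so the ion is M²⁺.

2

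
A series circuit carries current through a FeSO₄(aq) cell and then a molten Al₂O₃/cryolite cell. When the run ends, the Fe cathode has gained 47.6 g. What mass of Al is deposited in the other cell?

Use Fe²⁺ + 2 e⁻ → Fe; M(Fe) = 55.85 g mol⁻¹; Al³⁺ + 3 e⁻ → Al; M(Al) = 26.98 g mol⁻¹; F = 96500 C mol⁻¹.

n(Fe) = 47.6 / 55.85 = 0.8523 mol.
Since Fe²⁺ + 2 e⁻ → Fe, n(e⁻) passed = 2 × 0.8523 = 1.705 mol.
Cells in series carry the same charge, so the same 1.705 mol of electrons passes through cell 2.
Al³⁺ + 3 e⁻ → Al, so n(Al) = 1.705 / 3 = 0.5682 mol.
m(Al) = 0.5682 × 26.98 = 15.3 g.

15.3 g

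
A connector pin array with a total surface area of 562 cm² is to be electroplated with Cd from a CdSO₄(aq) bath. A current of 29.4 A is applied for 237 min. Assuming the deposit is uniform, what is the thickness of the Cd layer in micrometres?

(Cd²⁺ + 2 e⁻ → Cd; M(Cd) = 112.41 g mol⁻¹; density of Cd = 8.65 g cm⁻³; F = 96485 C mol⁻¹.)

501 μm

Q = I·t = 29.40 × 14220 = 418100 C; n(e⁻) = 4.333 mol.
n(Cd) = n(e⁻)/2 = 2.166 mol, so m = 2.166 × 112.41 = 243.5 g.
Volume = m/ρ = 243.5 / 8.65 = 28.15 cm³.
Thickness = V/A = 28.15 / 562 = 0.0501 cm = 501 μm.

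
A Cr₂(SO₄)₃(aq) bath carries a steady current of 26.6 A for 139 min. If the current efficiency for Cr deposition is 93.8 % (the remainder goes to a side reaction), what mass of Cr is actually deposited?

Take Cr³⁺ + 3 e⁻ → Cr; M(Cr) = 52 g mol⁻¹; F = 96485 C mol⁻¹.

37.4 g

Q = I·t = 26.60 × 8340.0 = 221800 C.
n(e⁻) = 221800/96485 = 2.299 mol; theoretically n(Cr) = 2.299/3 = 0.7664 mol, m_theo = 39.85 g.
At 93.8 % efficiency, m_actual = 0.938 × 39.85 = 37.4 g.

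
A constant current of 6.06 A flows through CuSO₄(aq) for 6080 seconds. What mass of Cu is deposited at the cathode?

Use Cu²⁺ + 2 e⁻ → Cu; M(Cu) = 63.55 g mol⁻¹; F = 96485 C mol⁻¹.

Q = I·t = 6.060 A × 6080.0 s = 36840 C.
n(e⁻) = Q/F = 36840 / 96485 = 0.3819 mol.
Cu²⁺ + 2 e⁻ → Cu, so n(Cu) = n(e⁻)/2 = 0.1909 mol.
m = n·M = 0.1909 × 63.55 = 12.1 g.

12.1 g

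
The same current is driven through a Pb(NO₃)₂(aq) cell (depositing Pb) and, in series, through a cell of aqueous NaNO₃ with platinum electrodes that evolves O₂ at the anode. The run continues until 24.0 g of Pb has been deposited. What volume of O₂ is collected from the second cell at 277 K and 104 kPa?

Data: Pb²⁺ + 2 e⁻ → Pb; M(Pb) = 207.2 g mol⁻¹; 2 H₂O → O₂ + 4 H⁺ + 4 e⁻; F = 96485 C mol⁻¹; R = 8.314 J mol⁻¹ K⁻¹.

1.28 L

n(Pb) = 24.0 / 207.2 = 0.1158 mol, so n(e⁻) = 2 × 0.1158 = 0.2317 mol.
The cells are in series, so the same 0.2317 mol of electrons passes through the second cell.
2 H₂O → O₂ + 4 H⁺ + 4 e⁻ — 4 mol e⁻ per mol O₂, so n(O₂) = 0.2317/4 = 0.05792 mol.
V = nRT/P = (0.05792 × 8.314 × 277) / (104 × 10³) = 0.00128 m³ = 1.28 L.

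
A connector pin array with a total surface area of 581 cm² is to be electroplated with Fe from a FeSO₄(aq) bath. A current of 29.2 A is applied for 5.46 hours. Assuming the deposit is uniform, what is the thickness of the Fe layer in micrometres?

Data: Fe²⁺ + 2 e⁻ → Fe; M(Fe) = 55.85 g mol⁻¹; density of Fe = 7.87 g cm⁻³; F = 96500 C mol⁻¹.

Q = I·t = 29.20 × 19656 = 574000 C; n(e⁻) = 5.948 mol.
n(Fe) = n(e⁻)/2 = 2.974 mol, so m = 2.974 × 55.85 = 166.1 g.
Volume = m/ρ = 166.1 / 7.87 = 21.10 cm³.
Thickness = V/A = 21.10 / 581 = 0.0363 cm = 363 μm.

363 μm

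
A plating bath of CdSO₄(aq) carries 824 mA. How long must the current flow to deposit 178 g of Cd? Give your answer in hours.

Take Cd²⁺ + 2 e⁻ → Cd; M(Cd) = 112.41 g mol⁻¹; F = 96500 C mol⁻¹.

n(Cd) = m/M = 178 / 112.41 = 1.583 mol.
Each Cd atom requires 2 electrons, so n(e⁻) = 2 × 1.583 = 3.167 mol.
Q = n(e⁻)·F = 3.167 × 96500 = 305600 C.
t = Q/I = 305600 / 0.8240 A = 370900 s = 103 h.

103 h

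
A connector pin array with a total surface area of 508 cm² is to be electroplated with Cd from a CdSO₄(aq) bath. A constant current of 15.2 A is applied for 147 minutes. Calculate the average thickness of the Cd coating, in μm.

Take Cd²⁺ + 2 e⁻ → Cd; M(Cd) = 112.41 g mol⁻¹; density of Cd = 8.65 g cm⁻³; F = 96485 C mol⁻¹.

Q = I·t = 15.20 × 8820.0 = 134100 C; n(e⁻) = 1.389 mol.
n(Cd) = n(e⁻)/2 = 0.6947 mol, so m = 0.6947 × 112.41 = 78.10 g.
Volume = m/ρ = 78.10 / 8.65 = 9.028 cm³.
Thickness = V/A = 9.028 / 508 = 0.0178 cm = 178 μm.

178 μm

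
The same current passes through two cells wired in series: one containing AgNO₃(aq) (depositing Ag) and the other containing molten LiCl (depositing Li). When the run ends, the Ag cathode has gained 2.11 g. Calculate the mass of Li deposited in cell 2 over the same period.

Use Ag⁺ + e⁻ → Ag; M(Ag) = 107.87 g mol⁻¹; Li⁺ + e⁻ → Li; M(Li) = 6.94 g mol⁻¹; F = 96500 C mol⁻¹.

n(Ag) = 2.11 / 107.87 = 0.01956 mol.
Since Ag⁺ + e⁻ → Ag, n(e⁻) passed = 1 × 0.01956 = 0.01956 mol.
Cells in series carry the same charge, so the same 0.01956 mol of electrons passes through cell 2.
Li⁺ + e⁻ → Li, so n(Li) = 0.01956 / 1 = 0.01956 mol.
m(Li) = 0.01956 × 6.94 = 0.136 g.

0.136 g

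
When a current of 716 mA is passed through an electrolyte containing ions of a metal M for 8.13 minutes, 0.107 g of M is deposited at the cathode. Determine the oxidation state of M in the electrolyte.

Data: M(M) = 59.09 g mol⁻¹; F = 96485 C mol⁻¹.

Q = I·t = 0.7160 A × 487.80 s = 349.3 C, so n(e⁻) = 349.3/96485 = 0.003620 mol.
n(M) deposited = 0.107 / 59.09 = 0.001811 mol.
Electrons per atom = n(e⁻)/n(M) = 0.003620 / 0.001811 = 2.00 ≈ 2, so the ion is M²⁺.

+2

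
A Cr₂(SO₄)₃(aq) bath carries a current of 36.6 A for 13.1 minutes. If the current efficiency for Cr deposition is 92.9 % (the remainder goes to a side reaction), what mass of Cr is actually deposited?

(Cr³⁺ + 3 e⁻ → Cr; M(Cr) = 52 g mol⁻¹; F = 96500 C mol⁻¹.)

Q = I·t = 36.60 × 786.00 = 28770 C.
n(e⁻) = 28770/96500 = 0.2981 mol; theoretically n(Cr) = 0.2981/3 = 0.09937 mol, m_theo = 5.167 g.
At 92.9 % efficiency, m_actual = 0.929 × 5.167 = 4.80 g.

4.80 g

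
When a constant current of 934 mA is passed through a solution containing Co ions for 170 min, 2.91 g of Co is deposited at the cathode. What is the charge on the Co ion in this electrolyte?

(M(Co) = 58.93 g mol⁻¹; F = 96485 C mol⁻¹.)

+2

Q = I·t = 0.9340 A × 10200 s = 9527 C, so n(e⁻) = 9527/96485 = 0.09874 mol.
n(Co) deposited = 2.91 / 58.93 = 0.04938 mol.
Electrons per atom = n(e⁻)/n(Co) = 0.09874 / 0.04938 = 2.00 ≈ 2, so the ion is Co²⁺.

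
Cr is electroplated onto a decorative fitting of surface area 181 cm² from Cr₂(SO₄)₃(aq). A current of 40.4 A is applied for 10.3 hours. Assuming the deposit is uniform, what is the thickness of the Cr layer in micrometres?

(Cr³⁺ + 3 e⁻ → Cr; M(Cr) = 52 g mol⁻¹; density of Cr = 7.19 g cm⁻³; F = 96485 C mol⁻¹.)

2070 μm

Q = I·t = 40.40 × 37080 = 1498000 C; n(e⁻) = 15.53 mol.
n(Cr) = n(e⁻)/3 = 5.175 mol, so m = 5.175 × 52 = 269.1 g.
Volume = m/ρ = 269.1 / 7.19 = 37.43 cm³.
Thickness = V/A = 37.43 / 181 = 0.207 cm = 2070 μm.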